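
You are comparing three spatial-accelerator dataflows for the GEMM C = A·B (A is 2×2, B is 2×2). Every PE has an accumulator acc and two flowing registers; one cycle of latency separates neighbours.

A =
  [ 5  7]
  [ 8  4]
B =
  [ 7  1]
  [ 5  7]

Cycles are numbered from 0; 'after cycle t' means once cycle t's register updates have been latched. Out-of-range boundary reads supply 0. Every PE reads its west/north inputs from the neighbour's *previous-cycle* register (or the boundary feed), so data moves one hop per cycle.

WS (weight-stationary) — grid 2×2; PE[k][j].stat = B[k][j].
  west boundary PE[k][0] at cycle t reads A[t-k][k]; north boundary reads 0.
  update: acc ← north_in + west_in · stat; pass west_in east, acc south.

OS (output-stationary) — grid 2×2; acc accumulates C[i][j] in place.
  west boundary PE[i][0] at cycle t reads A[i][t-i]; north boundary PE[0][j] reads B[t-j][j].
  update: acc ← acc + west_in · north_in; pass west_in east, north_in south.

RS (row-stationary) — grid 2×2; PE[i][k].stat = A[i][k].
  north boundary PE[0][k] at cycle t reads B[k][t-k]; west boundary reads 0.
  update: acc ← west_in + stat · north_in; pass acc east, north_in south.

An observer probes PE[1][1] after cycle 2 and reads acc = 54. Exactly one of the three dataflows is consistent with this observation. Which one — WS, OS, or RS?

Under WS (2×2), PE[1][1]:
  after 0 — PE[1][1] acc=0, pass-E 0, pass-S 0
  after 1 — PE[1][1] acc=0, pass-E 0, pass-S 0
  after 2 — PE[1][1] acc=54, pass-E 7, pass-S 54
Under OS (2×2), PE[1][1]:
  after 0 — PE[1][1] acc=0, pass-E 0, pass-S 0
  after 1 — PE[1][1] acc=0, pass-E 0, pass-S 0
  after 2 — PE[1][1] acc=8, pass-E 8, pass-S 1
Under RS (2×2), PE[1][1]:
  after 0 — PE[1][1] acc=0, pass-E 0, pass-S 0
  after 1 — PE[1][1] acc=0, pass-E 0, pass-S 0
  after 2 — PE[1][1] acc=76, pass-E 76, pass-S 5

dataflow = WS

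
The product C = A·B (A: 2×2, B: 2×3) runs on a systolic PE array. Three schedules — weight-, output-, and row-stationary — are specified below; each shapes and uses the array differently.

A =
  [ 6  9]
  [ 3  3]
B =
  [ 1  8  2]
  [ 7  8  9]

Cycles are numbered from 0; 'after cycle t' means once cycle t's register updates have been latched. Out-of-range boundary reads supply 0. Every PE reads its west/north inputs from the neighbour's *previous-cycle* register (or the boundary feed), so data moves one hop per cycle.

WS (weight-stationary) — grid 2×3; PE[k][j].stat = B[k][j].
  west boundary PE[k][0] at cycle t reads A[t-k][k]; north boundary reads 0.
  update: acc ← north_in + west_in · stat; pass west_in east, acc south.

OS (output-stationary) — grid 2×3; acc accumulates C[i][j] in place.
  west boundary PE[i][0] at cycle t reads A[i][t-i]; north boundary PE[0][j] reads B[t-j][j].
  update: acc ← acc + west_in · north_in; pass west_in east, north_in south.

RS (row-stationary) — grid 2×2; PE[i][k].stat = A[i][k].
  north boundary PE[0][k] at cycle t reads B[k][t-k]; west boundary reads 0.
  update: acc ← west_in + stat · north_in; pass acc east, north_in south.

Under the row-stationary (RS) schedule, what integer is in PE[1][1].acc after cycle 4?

RS (2×2). Following PE[1][1] plus its west/north inputs:
  after 0 — PE[0][1] acc=0, pass-E 0, pass-S 0
  after 0 — PE[1][0] acc=0, pass-E 0, pass-S 0
  after 0 — PE[1][1] acc=0, pass-E 0, pass-S 0
  after 1 — PE[0][1] acc=69, pass-E 69, pass-S 7
  after 1 — PE[1][0] acc=3, pass-E 3, pass-S 1
  after 1 — PE[1][1] acc=0, pass-E 0, pass-S 0
  after 2 — PE[0][1] acc=120, pass-E 120, pass-S 8
  after 2 — PE[1][0] acc=24, pass-E 24, pass-S 8
  after 2 — PE[1][1] acc=24, pass-E 24, pass-S 7
  after 3 — PE[0][1] acc=93, pass-E 93, pass-S 9
  after 3 — PE[1][0] acc=6, pass-E 6, pass-S 2
  after 3 — PE[1][1] acc=48, pass-E 48, pass-S 8
  after 4 — PE[0][1] acc=0, pass-E 0, pass-S 0
  after 4 — PE[1][0] acc=0, pass-E 0, pass-S 0
  after 4 — PE[1][1] acc=33, pass-E 33, pass-S 9

PE[1][1].acc = 33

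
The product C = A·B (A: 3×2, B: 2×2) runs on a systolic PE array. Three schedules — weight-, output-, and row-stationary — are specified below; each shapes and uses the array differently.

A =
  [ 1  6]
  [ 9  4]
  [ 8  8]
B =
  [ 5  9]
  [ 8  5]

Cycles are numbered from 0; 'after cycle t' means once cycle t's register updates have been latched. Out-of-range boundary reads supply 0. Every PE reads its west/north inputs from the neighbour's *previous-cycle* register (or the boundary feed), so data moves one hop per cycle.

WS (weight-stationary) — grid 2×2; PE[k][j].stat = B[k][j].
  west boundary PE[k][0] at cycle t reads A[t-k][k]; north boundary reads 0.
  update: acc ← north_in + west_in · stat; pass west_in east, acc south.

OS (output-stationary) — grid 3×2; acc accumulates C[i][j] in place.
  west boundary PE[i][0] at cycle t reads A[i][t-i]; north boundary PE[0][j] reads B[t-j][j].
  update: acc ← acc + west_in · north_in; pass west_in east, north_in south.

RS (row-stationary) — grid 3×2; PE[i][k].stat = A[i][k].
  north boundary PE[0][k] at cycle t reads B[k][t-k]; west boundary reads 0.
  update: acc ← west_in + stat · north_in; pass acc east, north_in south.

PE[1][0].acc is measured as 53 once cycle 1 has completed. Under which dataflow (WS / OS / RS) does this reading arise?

dataflow = WS

— WS: 2×2; PE[1][0] trace:
  t=0 PE[1][0]: acc=0 h=0 v=0
  t=1 PE[1][0]: acc=53 h=6 v=53
— OS: 3×2; PE[1][0] trace:
  t=0 PE[1][0]: acc=0 h=0 v=0
  t=1 PE[1][0]: acc=45 h=9 v=5
— RS: 3×2; PE[1][0] trace:
  t=0 PE[1][0]: acc=0 h=0 v=0
  t=1 PE[1][0]: acc=45 h=45 v=5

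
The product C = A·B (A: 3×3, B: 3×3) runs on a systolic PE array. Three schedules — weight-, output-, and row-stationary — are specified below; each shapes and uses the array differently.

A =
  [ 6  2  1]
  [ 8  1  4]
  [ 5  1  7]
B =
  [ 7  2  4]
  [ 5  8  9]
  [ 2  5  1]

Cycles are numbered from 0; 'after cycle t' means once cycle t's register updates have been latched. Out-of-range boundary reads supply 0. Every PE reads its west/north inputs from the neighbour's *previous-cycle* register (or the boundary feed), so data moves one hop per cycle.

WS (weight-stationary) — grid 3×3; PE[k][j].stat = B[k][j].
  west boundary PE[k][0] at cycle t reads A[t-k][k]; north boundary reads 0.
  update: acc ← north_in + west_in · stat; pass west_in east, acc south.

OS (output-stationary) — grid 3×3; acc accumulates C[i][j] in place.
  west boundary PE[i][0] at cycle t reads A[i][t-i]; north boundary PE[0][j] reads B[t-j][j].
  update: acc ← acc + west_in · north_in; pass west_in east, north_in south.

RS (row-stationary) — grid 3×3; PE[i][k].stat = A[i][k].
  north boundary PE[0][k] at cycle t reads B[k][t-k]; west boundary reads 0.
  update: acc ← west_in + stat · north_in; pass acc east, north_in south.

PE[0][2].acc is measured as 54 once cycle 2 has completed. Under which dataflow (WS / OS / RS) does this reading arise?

— WS: 3×3; PE[0][2] trace:
  after 0 — PE[0][2] acc=0, pass-E 0, pass-S 0
  after 1 — PE[0][2] acc=0, pass-E 0, pass-S 0
  after 2 — PE[0][2] acc=24, pass-E 6, pass-S 24
— OS: 3×3; PE[0][2] trace:
  after 0 — PE[0][2] acc=0, pass-E 0, pass-S 0
  after 1 — PE[0][2] acc=0, pass-E 0, pass-S 0
  after 2 — PE[0][2] acc=24, pass-E 6, pass-S 4
— RS: 3×3; PE[0][2] trace:
  after 0 — PE[0][2] acc=0, pass-E 0, pass-S 0
  after 1 — PE[0][2] acc=0, pass-E 0, pass-S 0
  after 2 — PE[0][2] acc=54, pass-E 54, pass-S 2

dataflow = RS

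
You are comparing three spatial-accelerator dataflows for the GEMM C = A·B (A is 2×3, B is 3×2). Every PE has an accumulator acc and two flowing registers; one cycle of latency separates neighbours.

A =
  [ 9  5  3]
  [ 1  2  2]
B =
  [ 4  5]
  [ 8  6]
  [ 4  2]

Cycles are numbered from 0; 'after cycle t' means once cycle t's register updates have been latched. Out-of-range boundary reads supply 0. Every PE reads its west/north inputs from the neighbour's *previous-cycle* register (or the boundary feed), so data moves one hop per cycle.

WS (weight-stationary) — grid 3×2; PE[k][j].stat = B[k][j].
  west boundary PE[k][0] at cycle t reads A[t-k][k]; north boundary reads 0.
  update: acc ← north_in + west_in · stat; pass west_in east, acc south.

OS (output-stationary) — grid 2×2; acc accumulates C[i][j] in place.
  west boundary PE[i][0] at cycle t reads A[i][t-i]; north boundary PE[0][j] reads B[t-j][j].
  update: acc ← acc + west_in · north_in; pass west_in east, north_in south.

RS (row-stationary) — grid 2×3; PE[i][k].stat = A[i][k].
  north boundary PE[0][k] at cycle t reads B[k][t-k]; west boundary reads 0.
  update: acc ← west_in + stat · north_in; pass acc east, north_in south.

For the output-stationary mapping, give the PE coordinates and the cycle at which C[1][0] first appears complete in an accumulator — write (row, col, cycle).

Under OS, C[1][0] lands at PE[1][0]:
  step 0 · PE1,0: acc=0; fwd→0 fwd↓0
  step 1 · PE1,0: acc=4; fwd→1 fwd↓4
  step 2 · PE1,0: acc=20; fwd→2 fwd↓8
  step 3 · PE1,0: acc=28; fwd→2 fwd↓4

(row, col, cycle) = (1, 0, 3)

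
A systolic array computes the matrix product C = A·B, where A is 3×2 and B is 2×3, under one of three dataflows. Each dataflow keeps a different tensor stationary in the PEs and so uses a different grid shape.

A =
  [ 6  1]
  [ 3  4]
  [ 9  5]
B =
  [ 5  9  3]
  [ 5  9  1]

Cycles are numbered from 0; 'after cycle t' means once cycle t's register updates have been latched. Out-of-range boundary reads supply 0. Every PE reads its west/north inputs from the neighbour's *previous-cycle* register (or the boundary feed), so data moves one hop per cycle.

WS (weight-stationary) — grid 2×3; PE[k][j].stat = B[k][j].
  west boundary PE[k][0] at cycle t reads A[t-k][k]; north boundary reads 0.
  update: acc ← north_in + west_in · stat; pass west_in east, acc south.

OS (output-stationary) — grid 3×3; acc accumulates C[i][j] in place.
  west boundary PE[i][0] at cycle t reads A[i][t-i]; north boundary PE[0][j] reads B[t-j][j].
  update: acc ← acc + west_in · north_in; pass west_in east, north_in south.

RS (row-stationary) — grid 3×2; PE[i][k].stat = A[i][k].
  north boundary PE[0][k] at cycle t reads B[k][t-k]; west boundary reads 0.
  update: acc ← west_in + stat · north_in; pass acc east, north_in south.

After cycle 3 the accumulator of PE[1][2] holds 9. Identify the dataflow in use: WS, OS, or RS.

dataflow = OS

— WS: 2×3; PE[1][2] trace:
  t=0 PE[1][2]: acc=0 h=0 v=0
  t=1 PE[1][2]: acc=0 h=0 v=0
  t=2 PE[1][2]: acc=0 h=0 v=0
  t=3 PE[1][2]: acc=19 h=1 v=19
— OS: 3×3; PE[1][2] trace:
  t=0 PE[1][2]: acc=0 h=0 v=0
  t=1 PE[1][2]: acc=0 h=0 v=0
  t=2 PE[1][2]: acc=0 h=0 v=0
  t=3 PE[1][2]: acc=9 h=3 v=3
RS (3×2): PE[1][2] does not exist.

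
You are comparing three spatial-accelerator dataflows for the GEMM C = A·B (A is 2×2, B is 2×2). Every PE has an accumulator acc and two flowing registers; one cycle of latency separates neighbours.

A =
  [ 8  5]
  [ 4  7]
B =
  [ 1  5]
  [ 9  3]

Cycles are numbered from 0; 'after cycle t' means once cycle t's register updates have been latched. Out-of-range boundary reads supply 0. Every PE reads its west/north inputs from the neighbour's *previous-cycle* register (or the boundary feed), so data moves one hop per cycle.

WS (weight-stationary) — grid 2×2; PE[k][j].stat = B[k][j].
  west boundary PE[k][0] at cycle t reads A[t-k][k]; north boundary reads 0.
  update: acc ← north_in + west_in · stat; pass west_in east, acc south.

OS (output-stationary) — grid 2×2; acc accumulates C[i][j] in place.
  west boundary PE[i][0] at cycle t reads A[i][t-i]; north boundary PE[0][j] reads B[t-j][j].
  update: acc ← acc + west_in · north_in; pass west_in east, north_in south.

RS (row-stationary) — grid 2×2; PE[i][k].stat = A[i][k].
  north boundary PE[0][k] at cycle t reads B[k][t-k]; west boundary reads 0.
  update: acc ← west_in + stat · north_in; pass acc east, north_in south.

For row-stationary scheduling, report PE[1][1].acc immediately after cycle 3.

RS 2×2: PE[1][1] cycle-by-cycle (with neighbour feeds):
  t=0 PE[0][1]: acc=0 h=0 v=0
  t=0 PE[1][0]: acc=0 h=0 v=0
  t=0 PE[1][1]: acc=0 h=0 v=0
  t=1 PE[0][1]: acc=53 h=53 v=9
  t=1 PE[1][0]: acc=4 h=4 v=1
  t=1 PE[1][1]: acc=0 h=0 v=0
  t=2 PE[0][1]: acc=55 h=55 v=3
  t=2 PE[1][0]: acc=20 h=20 v=5
  t=2 PE[1][1]: acc=67 h=67 v=9
  t=3 PE[0][1]: acc=0 h=0 v=0
  t=3 PE[1][0]: acc=0 h=0 v=0
  t=3 PE[1][1]: acc=41 h=41 v=3

PE[1][1].acc = 41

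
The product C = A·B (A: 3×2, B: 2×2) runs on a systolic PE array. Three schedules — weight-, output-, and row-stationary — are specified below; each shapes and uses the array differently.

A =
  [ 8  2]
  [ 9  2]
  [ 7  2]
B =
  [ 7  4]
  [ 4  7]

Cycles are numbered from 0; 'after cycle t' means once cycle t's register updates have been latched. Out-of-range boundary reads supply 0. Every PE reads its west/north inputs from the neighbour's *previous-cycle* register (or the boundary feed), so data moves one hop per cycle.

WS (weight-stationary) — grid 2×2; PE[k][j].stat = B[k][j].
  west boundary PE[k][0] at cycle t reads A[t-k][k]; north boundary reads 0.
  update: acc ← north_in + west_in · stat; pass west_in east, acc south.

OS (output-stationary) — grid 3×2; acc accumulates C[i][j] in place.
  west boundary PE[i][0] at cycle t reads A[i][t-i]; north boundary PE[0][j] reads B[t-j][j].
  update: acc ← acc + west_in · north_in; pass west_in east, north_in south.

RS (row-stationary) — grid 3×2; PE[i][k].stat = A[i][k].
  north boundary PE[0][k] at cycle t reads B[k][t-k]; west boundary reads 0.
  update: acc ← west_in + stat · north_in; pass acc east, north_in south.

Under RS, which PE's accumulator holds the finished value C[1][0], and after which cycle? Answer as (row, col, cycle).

(row, col, cycle) = (1, 1, 2)

RS: C[1][0] accumulates in PE[1][1]:
  after 0 — PE[1][1] acc=0, pass-E 0, pass-S 0
  after 1 — PE[1][1] acc=0, pass-E 0, pass-S 0
  after 2 — PE[1][1] acc=71, pass-E 71, pass-S 4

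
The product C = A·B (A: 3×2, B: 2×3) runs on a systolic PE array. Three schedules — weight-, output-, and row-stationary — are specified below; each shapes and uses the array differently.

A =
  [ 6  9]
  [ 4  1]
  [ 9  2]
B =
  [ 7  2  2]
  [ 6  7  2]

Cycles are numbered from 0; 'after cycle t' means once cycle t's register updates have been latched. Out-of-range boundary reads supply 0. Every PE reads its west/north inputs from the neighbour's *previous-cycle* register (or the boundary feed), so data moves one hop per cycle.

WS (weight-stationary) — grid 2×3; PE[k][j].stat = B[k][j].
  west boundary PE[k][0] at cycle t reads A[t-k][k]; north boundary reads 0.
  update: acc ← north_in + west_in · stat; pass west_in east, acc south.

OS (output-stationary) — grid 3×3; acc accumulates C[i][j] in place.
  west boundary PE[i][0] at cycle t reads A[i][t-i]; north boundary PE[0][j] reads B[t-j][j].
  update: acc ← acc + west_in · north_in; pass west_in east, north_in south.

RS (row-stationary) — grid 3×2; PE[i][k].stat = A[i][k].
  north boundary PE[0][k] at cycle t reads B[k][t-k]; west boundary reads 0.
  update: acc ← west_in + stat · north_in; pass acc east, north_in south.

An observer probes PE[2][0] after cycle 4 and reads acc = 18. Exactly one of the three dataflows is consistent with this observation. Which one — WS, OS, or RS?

dataflow = RS

WS: PE[2][0] is outside its 2×3 grid.
OS [3×3] PE[2][0] across cycles:
  cycle 0: PE[2][0] → acc 0, east 0, south 0
  cycle 1: PE[2][0] → acc 0, east 0, south 0
  cycle 2: PE[2][0] → acc 63, east 9, south 7
  cycle 3: PE[2][0] → acc 75, east 2, south 6
  cycle 4: PE[2][0] → acc 75, east 0, south 0
RS [3×2] PE[2][0] across cycles:
  cycle 0: PE[2][0] → acc 0, east 0, south 0
  cycle 1: PE[2][0] → acc 0, east 0, south 0
  cycle 2: PE[2][0] → acc 63, east 63, south 7
  cycle 3: PE[2][0] → acc 18, east 18, south 2
  cycle 4: PE[2][0] → acc 18, east 18, south 2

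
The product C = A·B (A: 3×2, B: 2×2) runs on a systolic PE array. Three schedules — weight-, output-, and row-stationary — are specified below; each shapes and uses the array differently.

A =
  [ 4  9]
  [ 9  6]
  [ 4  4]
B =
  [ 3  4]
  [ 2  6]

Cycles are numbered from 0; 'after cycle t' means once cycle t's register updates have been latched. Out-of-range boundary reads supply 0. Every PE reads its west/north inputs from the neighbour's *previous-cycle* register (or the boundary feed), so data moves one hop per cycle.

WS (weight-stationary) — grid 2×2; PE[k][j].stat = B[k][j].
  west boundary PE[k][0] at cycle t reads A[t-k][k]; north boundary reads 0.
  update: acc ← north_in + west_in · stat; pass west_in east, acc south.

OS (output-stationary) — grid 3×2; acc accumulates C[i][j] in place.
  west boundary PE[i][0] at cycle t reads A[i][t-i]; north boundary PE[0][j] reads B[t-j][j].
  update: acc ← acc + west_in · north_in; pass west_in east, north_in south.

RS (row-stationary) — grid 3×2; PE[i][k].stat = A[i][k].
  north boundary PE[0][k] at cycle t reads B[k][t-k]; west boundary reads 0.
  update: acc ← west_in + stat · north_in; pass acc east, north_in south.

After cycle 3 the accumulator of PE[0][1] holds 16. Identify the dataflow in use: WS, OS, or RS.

WS (2×2 grid), PE[0][1]:
  after 0 — PE[0][1] acc=0, pass-E 0, pass-S 0
  after 1 — PE[0][1] acc=16, pass-E 4, pass-S 16
  after 2 — PE[0][1] acc=36, pass-E 9, pass-S 36
  after 3 — PE[0][1] acc=16, pass-E 4, pass-S 16
OS (3×2 grid), PE[0][1]:
  after 0 — PE[0][1] acc=0, pass-E 0, pass-S 0
  after 1 — PE[0][1] acc=16, pass-E 4, pass-S 4
  after 2 — PE[0][1] acc=70, pass-E 9, pass-S 6
  after 3 — PE[0][1] acc=70, pass-E 0, pass-S 0
RS (3×2 grid), PE[0][1]:
  after 0 — PE[0][1] acc=0, pass-E 0, pass-S 0
  after 1 — PE[0][1] acc=30, pass-E 30, pass-S 2
  after 2 — PE[0][1] acc=70, pass-E 70, pass-S 6
  after 3 — PE[0][1] acc=0, pass-E 0, pass-S 0

dataflow = WS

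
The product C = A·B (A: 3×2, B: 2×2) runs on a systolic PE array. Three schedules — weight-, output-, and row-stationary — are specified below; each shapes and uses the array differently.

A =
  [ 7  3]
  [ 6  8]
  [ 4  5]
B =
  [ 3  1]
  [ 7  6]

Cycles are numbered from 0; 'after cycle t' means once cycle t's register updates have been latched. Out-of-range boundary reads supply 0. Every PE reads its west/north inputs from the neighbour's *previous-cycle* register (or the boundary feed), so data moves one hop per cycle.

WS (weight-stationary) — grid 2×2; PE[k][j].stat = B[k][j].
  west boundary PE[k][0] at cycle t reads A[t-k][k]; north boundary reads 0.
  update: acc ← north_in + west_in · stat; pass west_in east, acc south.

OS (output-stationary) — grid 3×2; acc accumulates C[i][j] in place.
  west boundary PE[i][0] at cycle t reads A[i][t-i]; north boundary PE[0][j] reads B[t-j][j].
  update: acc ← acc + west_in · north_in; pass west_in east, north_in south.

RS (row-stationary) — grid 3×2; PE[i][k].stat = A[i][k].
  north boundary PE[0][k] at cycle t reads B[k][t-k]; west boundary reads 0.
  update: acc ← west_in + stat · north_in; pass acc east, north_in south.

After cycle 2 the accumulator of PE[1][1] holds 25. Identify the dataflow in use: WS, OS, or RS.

dataflow = WS

WS [2×2] PE[1][1] across cycles:
  [0] (1,1) acc=0 (h:0 v:0)
  [1] (1,1) acc=0 (h:0 v:0)
  [2] (1,1) acc=25 (h:3 v:25)
OS [3×2] PE[1][1] across cycles:
  [0] (1,1) acc=0 (h:0 v:0)
  [1] (1,1) acc=0 (h:0 v:0)
  [2] (1,1) acc=6 (h:6 v:1)
RS [3×2] PE[1][1] across cycles:
  [0] (1,1) acc=0 (h:0 v:0)
  [1] (1,1) acc=0 (h:0 v:0)
  [2] (1,1) acc=74 (h:74 v:7)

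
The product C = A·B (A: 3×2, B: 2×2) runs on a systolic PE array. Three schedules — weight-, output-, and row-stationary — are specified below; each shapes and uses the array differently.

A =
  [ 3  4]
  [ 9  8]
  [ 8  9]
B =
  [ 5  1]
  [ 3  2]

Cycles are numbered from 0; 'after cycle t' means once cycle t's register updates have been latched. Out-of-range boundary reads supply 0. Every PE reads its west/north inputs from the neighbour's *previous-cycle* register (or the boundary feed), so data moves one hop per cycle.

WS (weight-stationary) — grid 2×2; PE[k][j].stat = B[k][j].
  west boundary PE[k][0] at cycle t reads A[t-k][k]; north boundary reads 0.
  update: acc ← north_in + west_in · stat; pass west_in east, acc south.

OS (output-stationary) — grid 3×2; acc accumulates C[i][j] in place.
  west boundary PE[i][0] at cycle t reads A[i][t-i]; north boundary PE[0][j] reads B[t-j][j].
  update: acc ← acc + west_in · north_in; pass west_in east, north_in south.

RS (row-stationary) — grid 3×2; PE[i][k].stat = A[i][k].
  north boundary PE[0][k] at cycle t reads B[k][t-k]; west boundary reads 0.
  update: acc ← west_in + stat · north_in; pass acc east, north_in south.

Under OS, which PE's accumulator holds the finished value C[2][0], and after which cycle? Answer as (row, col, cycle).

Under OS, C[2][0] lands at PE[2][0]:
  step 0 · PE2,0: acc=0; fwd→0 fwd↓0
  step 1 · PE2,0: acc=0; fwd→0 fwd↓0
  step 2 · PE2,0: acc=40; fwd→8 fwd↓5
  step 3 · PE2,0: acc=67; fwd→9 fwd↓3

(row, col, cycle) = (2, 0, 3)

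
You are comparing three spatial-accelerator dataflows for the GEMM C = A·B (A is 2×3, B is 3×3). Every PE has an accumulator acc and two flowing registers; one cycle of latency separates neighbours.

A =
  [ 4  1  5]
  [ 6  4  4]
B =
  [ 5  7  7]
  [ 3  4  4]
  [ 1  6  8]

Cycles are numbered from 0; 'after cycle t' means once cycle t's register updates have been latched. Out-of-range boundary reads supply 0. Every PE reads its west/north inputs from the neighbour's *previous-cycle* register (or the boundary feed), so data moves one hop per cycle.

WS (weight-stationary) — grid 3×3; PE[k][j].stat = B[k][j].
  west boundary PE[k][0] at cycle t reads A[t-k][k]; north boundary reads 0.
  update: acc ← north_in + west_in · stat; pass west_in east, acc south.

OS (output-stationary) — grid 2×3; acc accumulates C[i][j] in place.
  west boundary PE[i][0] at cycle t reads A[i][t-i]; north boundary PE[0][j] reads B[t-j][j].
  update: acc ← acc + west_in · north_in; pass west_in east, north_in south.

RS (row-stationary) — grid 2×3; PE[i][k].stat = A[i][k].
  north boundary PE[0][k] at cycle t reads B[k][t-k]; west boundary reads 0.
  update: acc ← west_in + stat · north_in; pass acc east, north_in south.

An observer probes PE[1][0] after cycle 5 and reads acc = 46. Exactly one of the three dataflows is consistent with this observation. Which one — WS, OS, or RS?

WS [3×3] PE[1][0] across cycles:
  [0] (1,0) acc=0 (h:0 v:0)
  [1] (1,0) acc=23 (h:1 v:23)
  [2] (1,0) acc=42 (h:4 v:42)
  [3] (1,0) acc=0 (h:0 v:0)
  [4] (1,0) acc=0 (h:0 v:0)
  [5] (1,0) acc=0 (h:0 v:0)
OS [2×3] PE[1][0] across cycles:
  [0] (1,0) acc=0 (h:0 v:0)
  [1] (1,0) acc=30 (h:6 v:5)
  [2] (1,0) acc=42 (h:4 v:3)
  [3] (1,0) acc=46 (h:4 v:1)
  [4] (1,0) acc=46 (h:0 v:0)
  [5] (1,0) acc=46 (h:0 v:0)
RS [2×3] PE[1][0] across cycles:
  [0] (1,0) acc=0 (h:0 v:0)
  [1] (1,0) acc=30 (h:30 v:5)
  [2] (1,0) acc=42 (h:42 v:7)
  [3] (1,0) acc=42 (h:42 v:7)
  [4] (1,0) acc=0 (h:0 v:0)
  [5] (1,0) acc=0 (h:0 v:0)

dataflow = OS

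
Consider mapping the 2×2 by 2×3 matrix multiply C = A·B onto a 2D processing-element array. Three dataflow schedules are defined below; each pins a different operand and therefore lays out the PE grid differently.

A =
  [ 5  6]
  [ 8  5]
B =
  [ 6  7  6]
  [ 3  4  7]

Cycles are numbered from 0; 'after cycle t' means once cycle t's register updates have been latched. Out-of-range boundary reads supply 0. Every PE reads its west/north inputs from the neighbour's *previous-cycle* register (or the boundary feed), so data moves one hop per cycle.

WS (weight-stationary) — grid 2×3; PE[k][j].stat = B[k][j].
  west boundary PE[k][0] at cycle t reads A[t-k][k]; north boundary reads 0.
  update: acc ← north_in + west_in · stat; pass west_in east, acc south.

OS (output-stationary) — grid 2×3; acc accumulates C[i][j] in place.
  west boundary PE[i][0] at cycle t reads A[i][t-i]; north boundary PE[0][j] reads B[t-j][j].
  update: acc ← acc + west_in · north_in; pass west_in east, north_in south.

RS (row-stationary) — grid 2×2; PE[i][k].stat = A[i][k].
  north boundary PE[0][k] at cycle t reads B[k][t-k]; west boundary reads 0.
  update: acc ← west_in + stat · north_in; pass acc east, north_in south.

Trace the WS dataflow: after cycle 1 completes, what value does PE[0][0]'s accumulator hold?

PE[0][0].acc = 48

WS (2×3). Following PE[0][0] plus its west/north inputs:
  0: (0,0).acc=30  regs=<5,30>
  1: (0,0).acc=48  regs=<8,48>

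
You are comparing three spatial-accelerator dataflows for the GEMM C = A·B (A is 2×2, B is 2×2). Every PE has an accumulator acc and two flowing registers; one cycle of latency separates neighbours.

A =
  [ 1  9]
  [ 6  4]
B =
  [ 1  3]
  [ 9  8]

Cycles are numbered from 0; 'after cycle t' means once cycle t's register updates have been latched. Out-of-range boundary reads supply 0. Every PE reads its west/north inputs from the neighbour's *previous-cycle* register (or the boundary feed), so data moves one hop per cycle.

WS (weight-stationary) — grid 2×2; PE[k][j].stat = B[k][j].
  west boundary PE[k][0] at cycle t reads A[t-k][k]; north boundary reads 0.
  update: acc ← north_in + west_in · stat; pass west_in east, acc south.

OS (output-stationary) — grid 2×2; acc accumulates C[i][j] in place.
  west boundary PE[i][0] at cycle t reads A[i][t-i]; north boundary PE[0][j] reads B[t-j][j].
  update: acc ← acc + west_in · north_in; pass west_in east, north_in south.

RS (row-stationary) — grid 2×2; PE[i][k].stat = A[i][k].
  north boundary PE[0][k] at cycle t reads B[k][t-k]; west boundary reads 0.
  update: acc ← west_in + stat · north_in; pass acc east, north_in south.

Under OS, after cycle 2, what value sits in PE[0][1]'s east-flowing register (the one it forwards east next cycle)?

OS on a 2×2 grid — tracing PE[0][1] and its feeders:
  @0  [0,0]  acc 1  |  →1  ↓1
  @0  [0,1]  acc 0  |  →0  ↓0
  @1  [0,0]  acc 82  |  →9  ↓9
  @1  [0,1]  acc 3  |  →1  ↓3
  @2  [0,0]  acc 82  |  →0  ↓0
  @2  [0,1]  acc 75  |  →9  ↓8

register = 9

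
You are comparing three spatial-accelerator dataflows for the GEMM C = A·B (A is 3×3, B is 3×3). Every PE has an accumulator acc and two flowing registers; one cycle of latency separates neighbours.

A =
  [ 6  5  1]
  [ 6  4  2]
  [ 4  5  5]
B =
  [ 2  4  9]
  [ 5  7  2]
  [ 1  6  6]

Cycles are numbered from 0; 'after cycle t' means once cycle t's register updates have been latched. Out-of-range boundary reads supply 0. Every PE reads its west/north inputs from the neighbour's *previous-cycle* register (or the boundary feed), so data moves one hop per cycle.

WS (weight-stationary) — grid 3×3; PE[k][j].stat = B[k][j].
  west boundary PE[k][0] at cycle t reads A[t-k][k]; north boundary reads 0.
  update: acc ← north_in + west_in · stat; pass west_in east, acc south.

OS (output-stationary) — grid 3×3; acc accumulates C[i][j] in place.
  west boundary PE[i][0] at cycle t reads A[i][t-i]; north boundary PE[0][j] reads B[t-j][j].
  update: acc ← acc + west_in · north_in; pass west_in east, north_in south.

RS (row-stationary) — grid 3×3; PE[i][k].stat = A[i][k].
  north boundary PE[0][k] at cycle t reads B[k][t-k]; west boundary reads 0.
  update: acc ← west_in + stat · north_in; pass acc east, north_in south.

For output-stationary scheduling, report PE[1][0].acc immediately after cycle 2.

PE[1][0].acc = 32

OS 3×3: PE[1][0] cycle-by-cycle (with neighbour feeds):
  0: (0,0).acc=12  regs=<6,2>
  0: (1,0).acc=0  regs=<0,0>
  1: (0,0).acc=37  regs=<5,5>
  1: (1,0).acc=12  regs=<6,2>
  2: (0,0).acc=38  regs=<1,1>
  2: (1,0).acc=32  regs=<4,5>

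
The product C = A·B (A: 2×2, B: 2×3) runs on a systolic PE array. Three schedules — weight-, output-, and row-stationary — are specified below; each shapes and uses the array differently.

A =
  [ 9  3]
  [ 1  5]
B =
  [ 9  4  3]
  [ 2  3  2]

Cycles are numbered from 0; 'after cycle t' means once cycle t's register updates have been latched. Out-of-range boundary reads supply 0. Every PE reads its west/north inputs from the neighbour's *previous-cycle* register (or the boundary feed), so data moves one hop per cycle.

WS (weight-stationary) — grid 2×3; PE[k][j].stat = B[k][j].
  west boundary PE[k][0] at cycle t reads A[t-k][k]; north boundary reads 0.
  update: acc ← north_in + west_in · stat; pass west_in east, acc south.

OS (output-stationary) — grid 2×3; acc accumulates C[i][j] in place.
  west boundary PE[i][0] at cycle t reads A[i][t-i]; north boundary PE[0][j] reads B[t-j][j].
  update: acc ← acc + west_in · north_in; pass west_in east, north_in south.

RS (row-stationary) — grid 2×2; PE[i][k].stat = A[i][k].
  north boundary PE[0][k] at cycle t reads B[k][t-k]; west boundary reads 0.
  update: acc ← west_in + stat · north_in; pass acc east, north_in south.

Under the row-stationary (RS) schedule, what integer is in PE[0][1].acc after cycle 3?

PE[0][1].acc = 33

RS 2×2: PE[0][1] cycle-by-cycle (with neighbour feeds):
  [0] (0,0) acc=81 (h:81 v:9)
  [0] (0,1) acc=0 (h:0 v:0)
  [1] (0,0) acc=36 (h:36 v:4)
  [1] (0,1) acc=87 (h:87 v:2)
  [2] (0,0) acc=27 (h:27 v:3)
  [2] (0,1) acc=45 (h:45 v:3)
  [3] (0,0) acc=0 (h:0 v:0)
  [3] (0,1) acc=33 (h:33 v:2)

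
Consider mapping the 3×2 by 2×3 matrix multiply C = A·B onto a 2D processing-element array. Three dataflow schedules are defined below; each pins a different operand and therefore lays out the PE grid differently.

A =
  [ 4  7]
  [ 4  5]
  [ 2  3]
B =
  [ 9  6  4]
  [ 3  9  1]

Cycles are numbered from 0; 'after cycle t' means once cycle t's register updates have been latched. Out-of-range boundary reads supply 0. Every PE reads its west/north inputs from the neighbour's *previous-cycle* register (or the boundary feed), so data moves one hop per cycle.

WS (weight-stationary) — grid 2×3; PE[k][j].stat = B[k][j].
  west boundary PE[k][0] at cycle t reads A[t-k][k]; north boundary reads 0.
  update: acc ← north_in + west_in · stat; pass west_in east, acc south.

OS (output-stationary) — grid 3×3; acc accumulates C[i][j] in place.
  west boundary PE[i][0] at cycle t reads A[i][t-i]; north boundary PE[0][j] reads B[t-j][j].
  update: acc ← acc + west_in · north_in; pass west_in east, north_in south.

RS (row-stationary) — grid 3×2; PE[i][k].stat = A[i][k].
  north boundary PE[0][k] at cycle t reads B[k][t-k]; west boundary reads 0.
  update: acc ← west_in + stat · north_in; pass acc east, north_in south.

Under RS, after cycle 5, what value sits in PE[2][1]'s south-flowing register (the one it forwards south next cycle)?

RS (3×2). Following PE[2][1] plus its west/north inputs:
  @0  [1,1]  acc 0  |  →0  ↓0
  @0  [2,0]  acc 0  |  →0  ↓0
  @0  [2,1]  acc 0  |  →0  ↓0
  @1  [1,1]  acc 0  |  →0  ↓0
  @1  [2,0]  acc 0  |  →0  ↓0
  @1  [2,1]  acc 0  |  →0  ↓0
  @2  [1,1]  acc 51  |  →51  ↓3
  @2  [2,0]  acc 18  |  →18  ↓9
  @2  [2,1]  acc 0  |  →0  ↓0
  @3  [1,1]  acc 69  |  →69  ↓9
  @3  [2,0]  acc 12  |  →12  ↓6
  @3  [2,1]  acc 27  |  →27  ↓3
  @4  [1,1]  acc 21  |  →21  ↓1
  @4  [2,0]  acc 8  |  →8  ↓4
  @4  [2,1]  acc 39  |  →39  ↓9
  @5  [1,1]  acc 0  |  →0  ↓0
  @5  [2,0]  acc 0  |  →0  ↓0
  @5  [2,1]  acc 11  |  →11  ↓1

register = 1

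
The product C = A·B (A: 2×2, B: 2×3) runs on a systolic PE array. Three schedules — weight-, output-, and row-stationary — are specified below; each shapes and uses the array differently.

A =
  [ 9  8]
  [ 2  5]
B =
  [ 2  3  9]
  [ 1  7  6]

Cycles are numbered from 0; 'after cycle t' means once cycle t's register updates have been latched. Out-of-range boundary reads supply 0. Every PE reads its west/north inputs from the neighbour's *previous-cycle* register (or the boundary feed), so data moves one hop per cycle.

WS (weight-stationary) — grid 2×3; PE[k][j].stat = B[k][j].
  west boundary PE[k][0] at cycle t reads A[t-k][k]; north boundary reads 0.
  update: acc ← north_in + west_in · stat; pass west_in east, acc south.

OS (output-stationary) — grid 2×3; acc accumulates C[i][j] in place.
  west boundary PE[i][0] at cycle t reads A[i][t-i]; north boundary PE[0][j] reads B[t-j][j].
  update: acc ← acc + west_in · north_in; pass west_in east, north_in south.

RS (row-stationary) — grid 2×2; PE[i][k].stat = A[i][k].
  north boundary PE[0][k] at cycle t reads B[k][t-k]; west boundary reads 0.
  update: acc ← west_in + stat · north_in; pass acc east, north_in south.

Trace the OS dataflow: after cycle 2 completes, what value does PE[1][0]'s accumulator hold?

PE[1][0].acc = 9

OS on a 2×3 grid — tracing PE[1][0] and its feeders:
  c0 r0c0: 18 / 9 / 2
  c0 r1c0: 0 / 0 / 0
  c1 r0c0: 26 / 8 / 1
  c1 r1c0: 4 / 2 / 2
  c2 r0c0: 26 / 0 / 0
  c2 r1c0: 9 / 5 / 1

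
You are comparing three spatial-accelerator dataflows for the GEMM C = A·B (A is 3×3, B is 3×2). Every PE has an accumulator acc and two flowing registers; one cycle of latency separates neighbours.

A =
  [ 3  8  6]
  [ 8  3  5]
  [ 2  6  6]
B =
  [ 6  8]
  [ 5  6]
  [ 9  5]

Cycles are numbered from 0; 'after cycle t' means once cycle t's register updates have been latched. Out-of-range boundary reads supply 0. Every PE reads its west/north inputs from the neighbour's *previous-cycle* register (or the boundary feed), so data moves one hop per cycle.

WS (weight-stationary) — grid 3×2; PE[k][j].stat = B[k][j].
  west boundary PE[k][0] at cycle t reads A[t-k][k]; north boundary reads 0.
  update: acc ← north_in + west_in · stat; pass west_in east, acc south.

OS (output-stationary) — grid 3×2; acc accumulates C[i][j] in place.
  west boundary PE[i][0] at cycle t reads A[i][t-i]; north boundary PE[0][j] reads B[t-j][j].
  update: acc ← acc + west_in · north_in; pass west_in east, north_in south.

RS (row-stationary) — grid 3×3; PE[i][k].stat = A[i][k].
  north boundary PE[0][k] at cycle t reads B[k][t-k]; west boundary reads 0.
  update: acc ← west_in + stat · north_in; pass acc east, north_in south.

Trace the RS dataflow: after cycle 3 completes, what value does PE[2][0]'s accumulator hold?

Tracing RS — 3×3 array, target PE[2][0]:
  [0] (1,0) acc=0 (h:0 v:0)
  [0] (2,0) acc=0 (h:0 v:0)
  [1] (1,0) acc=48 (h:48 v:6)
  [1] (2,0) acc=0 (h:0 v:0)
  [2] (1,0) acc=64 (h:64 v:8)
  [2] (2,0) acc=12 (h:12 v:6)
  [3] (1,0) acc=0 (h:0 v:0)
  [3] (2,0) acc=16 (h:16 v:8)

PE[2][0].acc = 16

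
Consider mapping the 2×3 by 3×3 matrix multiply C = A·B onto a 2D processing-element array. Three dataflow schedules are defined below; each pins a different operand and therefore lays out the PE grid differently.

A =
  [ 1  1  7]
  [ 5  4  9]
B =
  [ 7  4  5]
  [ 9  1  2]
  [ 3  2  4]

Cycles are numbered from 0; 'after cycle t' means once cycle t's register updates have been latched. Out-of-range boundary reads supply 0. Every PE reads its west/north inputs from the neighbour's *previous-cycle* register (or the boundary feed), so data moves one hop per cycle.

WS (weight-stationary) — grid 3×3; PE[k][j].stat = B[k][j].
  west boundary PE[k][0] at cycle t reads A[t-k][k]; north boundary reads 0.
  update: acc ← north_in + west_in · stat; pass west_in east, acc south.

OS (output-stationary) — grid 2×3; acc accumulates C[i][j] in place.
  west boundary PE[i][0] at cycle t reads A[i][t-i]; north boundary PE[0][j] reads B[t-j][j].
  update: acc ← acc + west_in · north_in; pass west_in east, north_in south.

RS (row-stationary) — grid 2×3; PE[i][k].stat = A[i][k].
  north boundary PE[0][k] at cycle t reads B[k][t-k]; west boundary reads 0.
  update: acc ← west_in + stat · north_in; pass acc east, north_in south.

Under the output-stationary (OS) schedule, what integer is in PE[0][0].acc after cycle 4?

PE[0][0].acc = 37

OS (2×3). Following PE[0][0] plus its west/north inputs:
  [0] (0,0) acc=7 (h:1 v:7)
  [1] (0,0) acc=16 (h:1 v:9)
  [2] (0,0) acc=37 (h:7 v:3)
  [3] (0,0) acc=37 (h:0 v:0)
  [4] (0,0) acc=37 (h:0 v:0)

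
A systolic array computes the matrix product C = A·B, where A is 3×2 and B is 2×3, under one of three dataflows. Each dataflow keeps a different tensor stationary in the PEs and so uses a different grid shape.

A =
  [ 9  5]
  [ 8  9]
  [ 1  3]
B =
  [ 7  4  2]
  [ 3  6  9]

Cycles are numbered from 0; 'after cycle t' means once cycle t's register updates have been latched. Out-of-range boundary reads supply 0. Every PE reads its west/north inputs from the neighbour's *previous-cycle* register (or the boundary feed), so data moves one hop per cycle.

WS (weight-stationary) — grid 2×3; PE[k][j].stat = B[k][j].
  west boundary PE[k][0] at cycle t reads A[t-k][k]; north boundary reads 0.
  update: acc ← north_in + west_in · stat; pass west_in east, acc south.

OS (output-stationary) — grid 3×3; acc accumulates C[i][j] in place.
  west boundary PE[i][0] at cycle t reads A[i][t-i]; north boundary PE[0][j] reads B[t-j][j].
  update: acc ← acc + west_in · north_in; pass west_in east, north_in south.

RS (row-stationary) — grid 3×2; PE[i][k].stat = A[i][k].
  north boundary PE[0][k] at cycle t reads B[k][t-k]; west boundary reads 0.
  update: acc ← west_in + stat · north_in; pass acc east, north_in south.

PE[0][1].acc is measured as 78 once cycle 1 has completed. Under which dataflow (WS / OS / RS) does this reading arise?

dataflow = RS

Under WS (2×3), PE[0][1]:
  @0  [0,1]  acc 0  |  →0  ↓0
  @1  [0,1]  acc 36  |  →9  ↓36
Under OS (3×3), PE[0][1]:
  @0  [0,1]  acc 0  |  →0  ↓0
  @1  [0,1]  acc 36  |  →9  ↓4
Under RS (3×2), PE[0][1]:
  @0  [0,1]  acc 0  |  →0  ↓0
  @1  [0,1]  acc 78  |  →78  ↓3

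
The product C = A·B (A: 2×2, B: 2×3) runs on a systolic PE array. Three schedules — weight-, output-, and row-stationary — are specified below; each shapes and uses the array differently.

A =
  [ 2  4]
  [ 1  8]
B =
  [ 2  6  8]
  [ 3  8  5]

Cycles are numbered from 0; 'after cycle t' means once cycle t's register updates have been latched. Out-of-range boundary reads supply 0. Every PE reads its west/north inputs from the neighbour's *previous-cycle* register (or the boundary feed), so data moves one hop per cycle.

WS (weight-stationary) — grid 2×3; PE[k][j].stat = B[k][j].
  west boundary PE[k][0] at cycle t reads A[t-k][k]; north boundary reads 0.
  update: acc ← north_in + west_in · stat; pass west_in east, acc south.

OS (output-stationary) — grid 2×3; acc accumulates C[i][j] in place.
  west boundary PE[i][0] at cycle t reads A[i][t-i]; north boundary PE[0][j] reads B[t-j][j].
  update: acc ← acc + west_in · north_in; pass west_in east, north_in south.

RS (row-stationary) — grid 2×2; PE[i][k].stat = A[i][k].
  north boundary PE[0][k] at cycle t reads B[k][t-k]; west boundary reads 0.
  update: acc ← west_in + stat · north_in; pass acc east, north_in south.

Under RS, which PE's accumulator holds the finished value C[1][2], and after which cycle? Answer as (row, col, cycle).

RS: C[1][2] accumulates in PE[1][1]:
  t=0 PE[1][1]: acc=0 h=0 v=0
  t=1 PE[1][1]: acc=0 h=0 v=0
  t=2 PE[1][1]: acc=26 h=26 v=3
  t=3 PE[1][1]: acc=70 h=70 v=8
  t=4 PE[1][1]: acc=48 h=48 v=5

(row, col, cycle) = (1, 1, 4)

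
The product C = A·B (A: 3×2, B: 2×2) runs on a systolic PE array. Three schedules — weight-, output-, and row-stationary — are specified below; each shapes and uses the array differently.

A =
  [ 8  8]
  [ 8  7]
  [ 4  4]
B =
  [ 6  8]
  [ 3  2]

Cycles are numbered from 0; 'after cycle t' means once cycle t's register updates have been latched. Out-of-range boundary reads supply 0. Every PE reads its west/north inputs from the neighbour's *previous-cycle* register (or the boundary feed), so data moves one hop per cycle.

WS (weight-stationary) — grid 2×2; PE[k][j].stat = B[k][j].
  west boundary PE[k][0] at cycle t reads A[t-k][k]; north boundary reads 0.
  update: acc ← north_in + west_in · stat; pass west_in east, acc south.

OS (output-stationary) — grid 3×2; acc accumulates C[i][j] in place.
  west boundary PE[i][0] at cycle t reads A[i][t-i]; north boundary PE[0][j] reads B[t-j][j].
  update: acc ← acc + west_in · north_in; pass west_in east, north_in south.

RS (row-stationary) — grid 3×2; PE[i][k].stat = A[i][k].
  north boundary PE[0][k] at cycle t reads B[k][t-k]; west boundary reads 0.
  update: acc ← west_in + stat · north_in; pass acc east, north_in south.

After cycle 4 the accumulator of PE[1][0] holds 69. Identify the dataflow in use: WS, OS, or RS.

dataflow = OS

Under WS (2×2), PE[1][0]:
  0: (1,0).acc=0  regs=<0,0>
  1: (1,0).acc=72  regs=<8,72>
  2: (1,0).acc=69  regs=<7,69>
  3: (1,0).acc=36  regs=<4,36>
  4: (1,0).acc=0  regs=<0,0>
Under OS (3×2), PE[1][0]:
  0: (1,0).acc=0  regs=<0,0>
  1: (1,0).acc=48  regs=<8,6>
  2: (1,0).acc=69  regs=<7,3>
  3: (1,0).acc=69  regs=<0,0>
  4: (1,0).acc=69  regs=<0,0>
Under RS (3×2), PE[1][0]:
  0: (1,0).acc=0  regs=<0,0>
  1: (1,0).acc=48  regs=<48,6>
  2: (1,0).acc=64  regs=<64,8>
  3: (1,0).acc=0  regs=<0,0>
  4: (1,0).acc=0  regs=<0,0>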